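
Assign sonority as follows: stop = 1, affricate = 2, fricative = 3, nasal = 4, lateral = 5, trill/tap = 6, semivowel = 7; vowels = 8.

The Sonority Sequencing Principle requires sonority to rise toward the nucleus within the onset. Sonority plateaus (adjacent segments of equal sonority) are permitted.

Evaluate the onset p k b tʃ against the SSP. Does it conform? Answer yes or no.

/p/ is a stop (sonority 1).
/k/ is a stop (sonority 1).
/b/ is a stop (sonority 1).
/tʃ/ is an affricate (sonority 2).
The profile 1-1-1-2 is non-decreasing (plateaus allowed), so the onset satisfies the SSP.

yes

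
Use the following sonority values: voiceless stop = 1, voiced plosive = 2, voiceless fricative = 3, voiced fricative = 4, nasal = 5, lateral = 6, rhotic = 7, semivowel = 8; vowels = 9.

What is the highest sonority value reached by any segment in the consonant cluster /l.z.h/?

/l/ is a lateral (sonority 6).
/z/ is a voiced fricative (sonority 4).
/h/ is a voiceless fricative (sonority 3).
The maximum is 6.

6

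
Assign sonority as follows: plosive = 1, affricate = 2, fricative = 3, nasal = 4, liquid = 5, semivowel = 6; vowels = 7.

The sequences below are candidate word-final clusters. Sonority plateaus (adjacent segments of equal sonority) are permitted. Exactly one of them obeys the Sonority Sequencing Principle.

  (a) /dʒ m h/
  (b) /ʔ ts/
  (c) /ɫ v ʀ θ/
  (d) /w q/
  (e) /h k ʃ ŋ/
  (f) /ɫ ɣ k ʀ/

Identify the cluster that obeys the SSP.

(a) sonority 2-4-3: ill-formed.
(b) sonority 1-2: ill-formed.
(c) sonority 5-3-5-3: ill-formed.
(d) sonority 6-1: well-formed.
(e) sonority 3-1-3-4: ill-formed.
(f) sonority 5-3-1-5: ill-formed.

d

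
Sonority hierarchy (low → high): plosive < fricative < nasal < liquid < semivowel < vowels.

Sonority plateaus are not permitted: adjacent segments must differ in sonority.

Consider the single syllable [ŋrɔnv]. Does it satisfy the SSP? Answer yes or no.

yes

Onset: /ŋ/ is a nasal (sonority 3), /r/ is a liquid (sonority 4); then the nucleus /ɔ/ (sonority 6).
Onset profile 3-4-6 — rises to the nucleus.
Coda: /n/ is a nasal (sonority 3), /v/ is a fricative (sonority 2).
Coda profile 6-3-2 — falls from the nucleus.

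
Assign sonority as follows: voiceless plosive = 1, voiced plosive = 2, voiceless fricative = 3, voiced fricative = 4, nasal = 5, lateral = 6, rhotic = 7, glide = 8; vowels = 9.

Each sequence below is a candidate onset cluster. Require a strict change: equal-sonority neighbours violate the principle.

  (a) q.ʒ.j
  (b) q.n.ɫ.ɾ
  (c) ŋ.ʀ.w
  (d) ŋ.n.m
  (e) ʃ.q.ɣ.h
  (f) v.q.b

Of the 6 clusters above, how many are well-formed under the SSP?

3

(a) q.ʒ.j: profile 1-4-8 — obeys.
(b) q.n.ɫ.ɾ: profile 1-5-6-7 — obeys.
(c) ŋ.ʀ.w: profile 5-7-8 — obeys.
(d) ŋ.n.m: profile 5-5-5 — violates.
(e) ʃ.q.ɣ.h: profile 3-1-4-3 — violates.
(f) v.q.b: profile 4-1-2 — violates.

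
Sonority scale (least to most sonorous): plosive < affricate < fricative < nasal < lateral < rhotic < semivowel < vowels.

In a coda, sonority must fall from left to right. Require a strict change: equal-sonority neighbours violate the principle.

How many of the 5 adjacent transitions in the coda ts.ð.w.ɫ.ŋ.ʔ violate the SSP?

/ts/ — affricate, sonority 2.
/ð/ — fricative, sonority 3.
/w/ — semivowel, sonority 7.
/ɫ/ — lateral, sonority 5.
/ŋ/ — nasal, sonority 4.
/ʔ/ — plosive, sonority 1.
/ts/→/ð/: 2→3 (does not fall) — violation.
/ð/→/w/: 3→7 (does not fall) — violation.
/w/→/ɫ/: 7→5 (falls) — ok.
/ɫ/→/ŋ/: 5→4 (falls) — ok.
/ŋ/→/ʔ/: 4→1 (falls) — ok.

2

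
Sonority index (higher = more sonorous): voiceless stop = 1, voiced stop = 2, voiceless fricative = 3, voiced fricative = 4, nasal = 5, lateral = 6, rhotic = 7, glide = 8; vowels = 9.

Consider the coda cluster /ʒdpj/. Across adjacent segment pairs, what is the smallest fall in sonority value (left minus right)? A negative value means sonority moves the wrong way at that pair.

/ʒ/ — voiced fricative, sonority 4.
/d/ — voiced stop, sonority 2.
/p/ — voiceless stop, sonority 1.
/j/ — glide, sonority 8.
/ʒ/→/d/: change +2.
/d/→/p/: change +1.
/p/→/j/: change -7.
Minimum = -7.

-7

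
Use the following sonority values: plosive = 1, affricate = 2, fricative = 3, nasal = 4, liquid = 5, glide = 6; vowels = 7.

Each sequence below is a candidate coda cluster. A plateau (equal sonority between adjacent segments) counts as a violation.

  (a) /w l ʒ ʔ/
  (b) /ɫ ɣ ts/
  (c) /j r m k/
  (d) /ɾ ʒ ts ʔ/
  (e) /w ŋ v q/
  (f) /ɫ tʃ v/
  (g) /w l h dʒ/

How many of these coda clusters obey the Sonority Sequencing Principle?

6

(a) 6-5-3-1 → obeys
(b) 5-3-2 → obeys
(c) 6-5-4-1 → obeys
(d) 5-3-2-1 → obeys
(e) 6-4-3-1 → obeys
(f) 5-2-3 → violates
(g) 6-5-3-2 → obeys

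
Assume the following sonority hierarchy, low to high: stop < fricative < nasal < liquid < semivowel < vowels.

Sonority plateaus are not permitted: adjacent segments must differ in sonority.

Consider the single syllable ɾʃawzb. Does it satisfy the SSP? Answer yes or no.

no

Onset: /ɾ/ is a liquid (sonority 4), /ʃ/ is a fricative (sonority 2); then the nucleus /a/ (sonority 6).
Onset profile 4-2-6 — does not strictly rise throughout.
Coda: /w/ is a semivowel (sonority 5), /z/ is a fricative (sonority 2), /b/ is a stop (sonority 1).
Coda profile 6-5-2-1 — falls from the nucleus.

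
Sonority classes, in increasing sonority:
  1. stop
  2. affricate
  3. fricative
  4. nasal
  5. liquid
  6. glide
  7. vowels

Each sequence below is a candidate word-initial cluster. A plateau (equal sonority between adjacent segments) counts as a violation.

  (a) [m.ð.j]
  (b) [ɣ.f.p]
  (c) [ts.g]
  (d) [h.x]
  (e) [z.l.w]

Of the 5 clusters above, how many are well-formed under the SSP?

(a) 4-3-6 → violates
(b) 3-3-1 → violates
(c) 2-1 → violates
(d) 3-3 → violates
(e) 3-5-6 → obeys

1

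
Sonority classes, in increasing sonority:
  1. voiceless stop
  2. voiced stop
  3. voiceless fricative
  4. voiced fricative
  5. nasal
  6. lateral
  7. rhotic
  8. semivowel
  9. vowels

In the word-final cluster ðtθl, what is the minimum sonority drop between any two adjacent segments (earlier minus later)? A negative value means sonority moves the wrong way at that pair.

-3

/ð/ is a voiced fricative (sonority 4).
/t/ is a voiceless stop (sonority 1).
/θ/ is a voiceless fricative (sonority 3).
/l/ is a lateral (sonority 6).
/ð/→/t/: change +3.
/t/→/θ/: change -2.
/θ/→/l/: change -3.
Minimum = -3.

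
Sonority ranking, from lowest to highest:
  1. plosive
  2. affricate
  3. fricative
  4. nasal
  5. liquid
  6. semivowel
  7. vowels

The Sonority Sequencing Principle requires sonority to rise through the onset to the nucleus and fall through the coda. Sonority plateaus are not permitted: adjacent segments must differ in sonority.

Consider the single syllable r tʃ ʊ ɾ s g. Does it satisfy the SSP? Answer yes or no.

Onset: /r/ is a liquid (sonority 5), /tʃ/ is an affricate (sonority 2); then the nucleus /ʊ/ (sonority 7).
Onset profile 5-2-7 — does not strictly rise throughout.
Coda: /ɾ/ is a liquid (sonority 5), /s/ is a fricative (sonority 3), /g/ is a plosive (sonority 1).
Coda profile 7-5-3-1 — falls from the nucleus.

no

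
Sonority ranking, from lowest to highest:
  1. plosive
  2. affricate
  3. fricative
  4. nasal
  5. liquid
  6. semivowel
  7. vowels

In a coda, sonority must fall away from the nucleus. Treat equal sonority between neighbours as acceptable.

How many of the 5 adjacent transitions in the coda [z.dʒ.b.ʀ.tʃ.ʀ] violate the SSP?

2

/z/: fricative = 3.
/dʒ/: affricate = 2.
/b/: plosive = 1.
/ʀ/: liquid = 5.
/tʃ/: affricate = 2.
/ʀ/: liquid = 5.
/z/→/dʒ/: 3→2 (falls) — ok.
/dʒ/→/b/: 2→1 (falls) — ok.
/b/→/ʀ/: 1→5 (does not fall) — violation.
/ʀ/→/tʃ/: 5→2 (falls) — ok.
/tʃ/→/ʀ/: 2→5 (does not fall) — violation.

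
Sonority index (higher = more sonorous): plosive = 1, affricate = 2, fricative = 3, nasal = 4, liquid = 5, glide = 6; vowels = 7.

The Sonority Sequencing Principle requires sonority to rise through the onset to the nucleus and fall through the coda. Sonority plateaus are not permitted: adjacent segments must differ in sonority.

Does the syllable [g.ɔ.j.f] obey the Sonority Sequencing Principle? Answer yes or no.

yes

Onset: /g/ is a plosive (sonority 1); then the nucleus /ɔ/ (sonority 7).
Onset profile 1-7 — rises to the nucleus.
Coda: /j/ is a glide (sonority 6), /f/ is a fricative (sonority 3).
Coda profile 7-6-3 — falls from the nucleus.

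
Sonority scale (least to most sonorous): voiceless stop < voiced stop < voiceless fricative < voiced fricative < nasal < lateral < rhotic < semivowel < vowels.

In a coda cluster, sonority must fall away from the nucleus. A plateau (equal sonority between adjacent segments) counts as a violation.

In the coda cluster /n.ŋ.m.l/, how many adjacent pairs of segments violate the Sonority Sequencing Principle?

3

/n/ — nasal, sonority 5.
/ŋ/ — nasal, sonority 5.
/m/ — nasal, sonority 5.
/l/ — lateral, sonority 6.
/n/→/ŋ/: 5→5 (plateau) — violation.
/ŋ/→/m/: 5→5 (plateau) — violation.
/m/→/l/: 5→6 (does not fall) — violation.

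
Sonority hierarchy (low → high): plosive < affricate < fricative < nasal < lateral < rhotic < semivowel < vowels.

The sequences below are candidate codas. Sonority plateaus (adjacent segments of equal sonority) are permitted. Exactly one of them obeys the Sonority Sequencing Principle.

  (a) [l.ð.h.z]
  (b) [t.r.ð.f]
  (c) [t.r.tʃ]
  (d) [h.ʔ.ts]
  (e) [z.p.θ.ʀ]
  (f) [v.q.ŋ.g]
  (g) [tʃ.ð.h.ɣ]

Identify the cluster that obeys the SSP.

(a) [l.ð.h.z]: profile 5-3-3-3 — obeys.
(b) [t.r.ð.f]: profile 1-6-3-3 — violates.
(c) [t.r.tʃ]: profile 1-6-2 — violates.
(d) [h.ʔ.ts]: profile 3-1-2 — violates.
(e) [z.p.θ.ʀ]: profile 3-1-3-6 — violates.
(f) [v.q.ŋ.g]: profile 3-1-4-1 — violates.
(g) [tʃ.ð.h.ɣ]: profile 2-3-3-3 — violates.

a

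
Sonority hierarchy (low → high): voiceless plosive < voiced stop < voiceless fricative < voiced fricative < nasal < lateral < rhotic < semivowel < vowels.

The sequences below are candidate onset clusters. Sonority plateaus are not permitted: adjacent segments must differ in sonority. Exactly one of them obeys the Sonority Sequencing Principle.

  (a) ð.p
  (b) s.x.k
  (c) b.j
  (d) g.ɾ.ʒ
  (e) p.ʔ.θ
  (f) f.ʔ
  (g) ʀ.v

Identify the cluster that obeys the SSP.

(a) ð.p: profile 4-1 — violates.
(b) s.x.k: profile 3-3-1 — violates.
(c) b.j: profile 2-8 — obeys.
(d) g.ɾ.ʒ: profile 2-7-4 — violates.
(e) p.ʔ.θ: profile 1-1-3 — violates.
(f) f.ʔ: profile 3-1 — violates.
(g) ʀ.v: profile 7-4 — violates.

c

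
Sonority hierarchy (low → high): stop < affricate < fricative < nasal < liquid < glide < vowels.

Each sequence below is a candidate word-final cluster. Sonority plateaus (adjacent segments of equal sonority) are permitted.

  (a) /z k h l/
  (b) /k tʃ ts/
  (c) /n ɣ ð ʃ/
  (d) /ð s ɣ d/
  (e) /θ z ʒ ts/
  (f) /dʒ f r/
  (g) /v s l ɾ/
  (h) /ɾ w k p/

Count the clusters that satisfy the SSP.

(a) /z k h l/: profile 3-1-3-5 — violates.
(b) /k tʃ ts/: profile 1-2-2 — violates.
(c) /n ɣ ð ʃ/: profile 4-3-3-3 — obeys.
(d) /ð s ɣ d/: profile 3-3-3-1 — obeys.
(e) /θ z ʒ ts/: profile 3-3-3-2 — obeys.
(f) /dʒ f r/: profile 2-3-5 — violates.
(g) /v s l ɾ/: profile 3-3-5-5 — violates.
(h) /ɾ w k p/: profile 5-6-1-1 — violates.

3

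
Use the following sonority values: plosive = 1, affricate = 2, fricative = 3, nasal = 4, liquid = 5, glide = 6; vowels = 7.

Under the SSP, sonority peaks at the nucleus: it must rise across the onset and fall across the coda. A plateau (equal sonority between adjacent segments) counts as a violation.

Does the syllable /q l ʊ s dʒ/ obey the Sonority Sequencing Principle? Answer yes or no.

yes

Onset: /q/ is a plosive (sonority 1), /l/ is a liquid (sonority 5); then the nucleus /ʊ/ (sonority 7).
Onset profile 1-5-7 — rises to the nucleus.
Coda: /s/ is a fricative (sonority 3), /dʒ/ is an affricate (sonority 2).
Coda profile 7-3-2 — falls from the nucleus.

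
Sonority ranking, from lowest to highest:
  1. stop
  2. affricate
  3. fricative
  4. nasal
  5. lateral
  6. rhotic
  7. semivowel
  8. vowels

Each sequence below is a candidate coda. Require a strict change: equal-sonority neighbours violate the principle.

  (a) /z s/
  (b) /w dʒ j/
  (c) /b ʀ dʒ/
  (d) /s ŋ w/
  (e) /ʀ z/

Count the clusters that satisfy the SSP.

1

(a) /z s/: profile 3-3 — violates.
(b) /w dʒ j/: profile 7-2-7 — violates.
(c) /b ʀ dʒ/: profile 1-6-2 — violates.
(d) /s ŋ w/: profile 3-4-7 — violates.
(e) /ʀ z/: profile 6-3 — obeys.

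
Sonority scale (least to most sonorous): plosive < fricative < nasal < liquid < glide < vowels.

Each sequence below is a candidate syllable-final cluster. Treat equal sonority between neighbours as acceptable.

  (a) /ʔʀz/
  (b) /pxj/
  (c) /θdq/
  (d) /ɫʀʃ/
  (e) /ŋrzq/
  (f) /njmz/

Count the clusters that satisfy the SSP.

2

(a) 1-4-2 → violates
(b) 1-2-5 → violates
(c) 2-1-1 → obeys
(d) 4-4-2 → obeys
(e) 3-4-2-1 → violates
(f) 3-5-3-2 → violates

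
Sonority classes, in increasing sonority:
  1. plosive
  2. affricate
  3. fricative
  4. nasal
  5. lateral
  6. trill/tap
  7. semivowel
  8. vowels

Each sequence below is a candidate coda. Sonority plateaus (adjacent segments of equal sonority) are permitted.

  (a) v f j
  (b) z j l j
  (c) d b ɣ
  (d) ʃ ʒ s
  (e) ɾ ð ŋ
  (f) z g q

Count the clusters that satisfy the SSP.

2

(a) 3-3-7 → violates
(b) 3-7-5-7 → violates
(c) 1-1-3 → violates
(d) 3-3-3 → obeys
(e) 6-3-4 → violates
(f) 3-1-1 → obeys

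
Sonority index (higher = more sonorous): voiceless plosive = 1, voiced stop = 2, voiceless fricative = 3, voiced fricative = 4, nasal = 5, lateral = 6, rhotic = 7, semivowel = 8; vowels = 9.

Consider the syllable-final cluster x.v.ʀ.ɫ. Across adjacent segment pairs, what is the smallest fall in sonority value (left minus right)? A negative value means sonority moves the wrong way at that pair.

/x/: voiceless fricative = 3.
/v/: voiced fricative = 4.
/ʀ/: rhotic = 7.
/ɫ/: lateral = 6.
/x/→/v/: change -1.
/v/→/ʀ/: change -3.
/ʀ/→/ɫ/: change +1.
Minimum = -3.

-3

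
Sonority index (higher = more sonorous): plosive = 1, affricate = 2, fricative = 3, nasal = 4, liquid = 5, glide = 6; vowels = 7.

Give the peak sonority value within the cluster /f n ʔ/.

/f/: fricative = 3.
/n/: nasal = 4.
/ʔ/: plosive = 1.
The maximum is 4.

4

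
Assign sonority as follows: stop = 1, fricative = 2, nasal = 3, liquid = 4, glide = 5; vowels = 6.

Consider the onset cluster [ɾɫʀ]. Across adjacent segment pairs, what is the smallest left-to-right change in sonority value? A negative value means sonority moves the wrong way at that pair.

0

/ɾ/ — liquid, sonority 4.
/ɫ/ — liquid, sonority 4.
/ʀ/ — liquid, sonority 4.
/ɾ/→/ɫ/: change +0.
/ɫ/→/ʀ/: change +0.
Minimum = 0.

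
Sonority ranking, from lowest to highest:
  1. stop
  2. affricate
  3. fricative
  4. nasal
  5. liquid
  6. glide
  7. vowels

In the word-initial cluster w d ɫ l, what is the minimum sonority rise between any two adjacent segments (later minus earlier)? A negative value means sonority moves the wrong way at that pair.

-5

/w/ is a glide (sonority 6).
/d/ is a stop (sonority 1).
/ɫ/ is a liquid (sonority 5).
/l/ is a liquid (sonority 5).
/w/→/d/: change -5.
/d/→/ɫ/: change +4.
/ɫ/→/l/: change +0.
Minimum = -5.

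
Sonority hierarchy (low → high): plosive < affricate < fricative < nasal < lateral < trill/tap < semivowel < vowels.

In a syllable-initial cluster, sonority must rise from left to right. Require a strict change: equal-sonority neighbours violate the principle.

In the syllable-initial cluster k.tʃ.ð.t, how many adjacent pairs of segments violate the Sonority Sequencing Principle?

/k/ is a plosive (sonority 1).
/tʃ/ is an affricate (sonority 2).
/ð/ is a fricative (sonority 3).
/t/ is a plosive (sonority 1).
/k/→/tʃ/: 1→2 (rises) — ok.
/tʃ/→/ð/: 2→3 (rises) — ok.
/ð/→/t/: 3→1 (does not rise) — violation.

1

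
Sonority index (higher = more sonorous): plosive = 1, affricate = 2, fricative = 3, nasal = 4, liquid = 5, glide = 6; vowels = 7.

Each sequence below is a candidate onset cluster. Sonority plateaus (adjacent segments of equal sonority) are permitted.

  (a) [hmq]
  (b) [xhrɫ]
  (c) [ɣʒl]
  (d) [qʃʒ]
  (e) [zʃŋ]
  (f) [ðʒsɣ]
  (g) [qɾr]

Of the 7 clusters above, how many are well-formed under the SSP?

(a) sonority 3-4-1: ill-formed.
(b) sonority 3-3-5-5: well-formed.
(c) sonority 3-3-5: well-formed.
(d) sonority 1-3-3: well-formed.
(e) sonority 3-3-4: well-formed.
(f) sonority 3-3-3-3: well-formed.
(g) sonority 1-5-5: well-formed.

6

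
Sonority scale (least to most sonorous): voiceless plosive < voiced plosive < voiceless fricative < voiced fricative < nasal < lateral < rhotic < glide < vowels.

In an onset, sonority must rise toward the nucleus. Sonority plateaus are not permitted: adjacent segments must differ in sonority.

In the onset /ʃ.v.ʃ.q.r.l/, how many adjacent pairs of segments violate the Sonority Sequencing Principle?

/ʃ/ is a voiceless fricative (sonority 3).
/v/ is a voiced fricative (sonority 4).
/ʃ/ is a voiceless fricative (sonority 3).
/q/ is a voiceless plosive (sonority 1).
/r/ is a rhotic (sonority 7).
/l/ is a lateral (sonority 6).
/ʃ/→/v/: 3→4 (rises) — ok.
/v/→/ʃ/: 4→3 (does not rise) — violation.
/ʃ/→/q/: 3→1 (does not rise) — violation.
/q/→/r/: 1→7 (rises) — ok.
/r/→/l/: 7→6 (does not rise) — violation.

3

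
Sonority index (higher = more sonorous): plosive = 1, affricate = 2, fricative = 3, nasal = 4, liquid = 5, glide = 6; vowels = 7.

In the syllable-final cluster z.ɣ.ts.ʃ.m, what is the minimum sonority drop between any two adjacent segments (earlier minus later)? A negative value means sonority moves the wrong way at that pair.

-1

/z/: fricative = 3.
/ɣ/: fricative = 3.
/ts/: affricate = 2.
/ʃ/: fricative = 3.
/m/: nasal = 4.
/z/→/ɣ/: change +0.
/ɣ/→/ts/: change +1.
/ts/→/ʃ/: change -1.
/ʃ/→/m/: change -1.
Minimum = -1.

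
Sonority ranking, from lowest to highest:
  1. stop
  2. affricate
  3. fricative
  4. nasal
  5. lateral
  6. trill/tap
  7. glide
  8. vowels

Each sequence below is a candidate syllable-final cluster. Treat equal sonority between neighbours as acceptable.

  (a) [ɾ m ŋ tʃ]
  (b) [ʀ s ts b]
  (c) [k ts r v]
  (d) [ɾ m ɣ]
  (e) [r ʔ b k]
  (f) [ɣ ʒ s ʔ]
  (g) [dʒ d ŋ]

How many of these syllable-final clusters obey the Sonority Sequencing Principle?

5

(a) 6-4-4-2 → obeys
(b) 6-3-2-1 → obeys
(c) 1-2-6-3 → violates
(d) 6-4-3 → obeys
(e) 6-1-1-1 → obeys
(f) 3-3-3-1 → obeys
(g) 2-1-4 → violates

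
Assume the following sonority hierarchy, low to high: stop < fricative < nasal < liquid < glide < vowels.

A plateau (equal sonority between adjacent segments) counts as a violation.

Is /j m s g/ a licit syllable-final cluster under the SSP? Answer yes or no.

yes

/j/: glide = 5.
/m/: nasal = 3.
/s/: fricative = 2.
/g/: stop = 1.
The profile 5-3-2-1 strictly falls, so the syllable-final cluster satisfies the SSP.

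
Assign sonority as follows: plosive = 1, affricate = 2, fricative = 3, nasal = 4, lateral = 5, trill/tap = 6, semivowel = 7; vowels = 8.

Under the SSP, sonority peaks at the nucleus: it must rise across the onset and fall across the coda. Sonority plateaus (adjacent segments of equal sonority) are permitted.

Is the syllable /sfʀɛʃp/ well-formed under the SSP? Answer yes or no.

yes

Onset: /s/ is a fricative (sonority 3), /f/ is a fricative (sonority 3), /ʀ/ is a trill/tap (sonority 6); then the nucleus /ɛ/ (sonority 8).
Onset profile 3-3-6-8 — rises to the nucleus.
Coda: /ʃ/ is a fricative (sonority 3), /p/ is a plosive (sonority 1).
Coda profile 8-3-1 — falls from the nucleus.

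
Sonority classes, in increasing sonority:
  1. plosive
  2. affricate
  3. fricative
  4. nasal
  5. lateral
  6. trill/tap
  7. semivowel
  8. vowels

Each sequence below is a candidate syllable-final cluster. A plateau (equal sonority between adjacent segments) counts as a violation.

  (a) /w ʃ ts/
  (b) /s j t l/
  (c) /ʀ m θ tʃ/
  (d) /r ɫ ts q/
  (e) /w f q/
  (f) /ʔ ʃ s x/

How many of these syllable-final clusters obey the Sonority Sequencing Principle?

4

(a) /w ʃ ts/: profile 7-3-2 — obeys.
(b) /s j t l/: profile 3-7-1-5 — violates.
(c) /ʀ m θ tʃ/: profile 6-4-3-2 — obeys.
(d) /r ɫ ts q/: profile 6-5-2-1 — obeys.
(e) /w f q/: profile 7-3-1 — obeys.
(f) /ʔ ʃ s x/: profile 1-3-3-3 — violates.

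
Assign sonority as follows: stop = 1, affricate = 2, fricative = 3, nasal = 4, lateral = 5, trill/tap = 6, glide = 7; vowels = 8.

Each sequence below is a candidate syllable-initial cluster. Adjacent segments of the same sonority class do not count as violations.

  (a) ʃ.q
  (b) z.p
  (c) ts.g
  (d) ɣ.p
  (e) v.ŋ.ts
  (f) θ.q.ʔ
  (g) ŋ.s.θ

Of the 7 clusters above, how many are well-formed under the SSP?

(a) ʃ.q: profile 3-1 — violates.
(b) z.p: profile 3-1 — violates.
(c) ts.g: profile 2-1 — violates.
(d) ɣ.p: profile 3-1 — violates.
(e) v.ŋ.ts: profile 3-4-2 — violates.
(f) θ.q.ʔ: profile 3-1-1 — violates.
(g) ŋ.s.θ: profile 4-3-3 — violates.

0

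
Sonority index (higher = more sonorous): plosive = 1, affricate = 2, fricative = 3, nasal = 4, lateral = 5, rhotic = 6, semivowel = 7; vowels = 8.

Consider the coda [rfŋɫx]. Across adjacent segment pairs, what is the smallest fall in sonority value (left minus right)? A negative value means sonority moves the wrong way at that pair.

-1

/r/ — rhotic, sonority 6.
/f/ — fricative, sonority 3.
/ŋ/ — nasal, sonority 4.
/ɫ/ — lateral, sonority 5.
/x/ — fricative, sonority 3.
/r/→/f/: change +3.
/f/→/ŋ/: change -1.
/ŋ/→/ɫ/: change -1.
/ɫ/→/x/: change +2.
Minimum = -1.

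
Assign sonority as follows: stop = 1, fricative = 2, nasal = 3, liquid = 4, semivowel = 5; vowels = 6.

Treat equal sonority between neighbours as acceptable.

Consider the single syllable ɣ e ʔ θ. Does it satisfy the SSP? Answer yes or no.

Onset: /ɣ/ is a fricative (sonority 2); then the nucleus /e/ (sonority 6).
Onset profile 2-6 — rises to the nucleus.
Coda: /ʔ/ is a stop (sonority 1), /θ/ is a fricative (sonority 2).
Coda profile 6-1-2 — does not fall throughout.

no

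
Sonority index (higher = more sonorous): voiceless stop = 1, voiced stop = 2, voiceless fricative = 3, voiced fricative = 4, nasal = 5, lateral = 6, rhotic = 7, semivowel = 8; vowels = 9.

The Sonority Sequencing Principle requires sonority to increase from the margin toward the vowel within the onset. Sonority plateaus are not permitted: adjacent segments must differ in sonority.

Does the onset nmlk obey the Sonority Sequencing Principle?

no

/n/ — nasal, sonority 5.
/m/ — nasal, sonority 5.
/l/ — lateral, sonority 6.
/k/ — voiceless stop, sonority 1.
The profile is 5-5-6-1. Between /n/ (5) and /m/ (5) sonority does not rise, so the cluster violates the SSP.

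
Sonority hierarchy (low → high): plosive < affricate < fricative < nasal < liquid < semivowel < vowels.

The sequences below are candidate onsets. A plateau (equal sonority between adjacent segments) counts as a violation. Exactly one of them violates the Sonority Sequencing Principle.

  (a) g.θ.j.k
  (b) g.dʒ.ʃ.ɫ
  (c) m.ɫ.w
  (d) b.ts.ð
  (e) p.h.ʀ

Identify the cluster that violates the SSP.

a

(a) 1-3-6-1 → violates
(b) 1-2-3-5 → obeys
(c) 4-5-6 → obeys
(d) 1-2-3 → obeys
(e) 1-3-5 → obeys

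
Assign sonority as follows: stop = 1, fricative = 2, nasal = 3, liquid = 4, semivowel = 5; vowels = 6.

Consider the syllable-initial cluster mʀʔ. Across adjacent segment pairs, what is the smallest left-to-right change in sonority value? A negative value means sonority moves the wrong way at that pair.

/m/ — nasal, sonority 3.
/ʀ/ — liquid, sonority 4.
/ʔ/ — stop, sonority 1.
/m/→/ʀ/: change +1.
/ʀ/→/ʔ/: change -3.
Minimum = -3.

-3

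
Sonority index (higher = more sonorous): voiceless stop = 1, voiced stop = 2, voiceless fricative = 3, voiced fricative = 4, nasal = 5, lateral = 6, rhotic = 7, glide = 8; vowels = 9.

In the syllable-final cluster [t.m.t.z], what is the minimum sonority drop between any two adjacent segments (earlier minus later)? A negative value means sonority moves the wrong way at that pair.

-4

/t/: voiceless stop = 1.
/m/: nasal = 5.
/t/: voiceless stop = 1.
/z/: voiced fricative = 4.
/t/→/m/: change -4.
/m/→/t/: change +4.
/t/→/z/: change -3.
Minimum = -4.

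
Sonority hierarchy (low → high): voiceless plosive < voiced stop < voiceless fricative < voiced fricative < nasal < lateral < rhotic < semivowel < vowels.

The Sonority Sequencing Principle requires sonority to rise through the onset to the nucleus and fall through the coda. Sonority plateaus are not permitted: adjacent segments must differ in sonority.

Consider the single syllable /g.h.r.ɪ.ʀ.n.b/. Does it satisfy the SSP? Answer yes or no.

yes

Onset: /g/ is a voiced stop (sonority 2), /h/ is a voiceless fricative (sonority 3), /r/ is a rhotic (sonority 7); then the nucleus /ɪ/ (sonority 9).
Onset profile 2-3-7-9 — rises to the nucleus.
Coda: /ʀ/ is a rhotic (sonority 7), /n/ is a nasal (sonority 5), /b/ is a voiced stop (sonority 2).
Coda profile 9-7-5-2 — falls from the nucleus.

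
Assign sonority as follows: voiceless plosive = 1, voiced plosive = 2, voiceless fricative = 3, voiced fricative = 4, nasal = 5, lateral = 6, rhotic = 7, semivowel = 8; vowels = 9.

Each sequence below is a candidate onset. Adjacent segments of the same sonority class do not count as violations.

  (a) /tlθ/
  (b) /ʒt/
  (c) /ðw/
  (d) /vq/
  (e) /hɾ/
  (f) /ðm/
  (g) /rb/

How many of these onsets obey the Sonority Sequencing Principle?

3

(a) 1-6-3 → violates
(b) 4-1 → violates
(c) 4-8 → obeys
(d) 4-1 → violates
(e) 3-7 → obeys
(f) 4-5 → obeys
(g) 7-2 → violates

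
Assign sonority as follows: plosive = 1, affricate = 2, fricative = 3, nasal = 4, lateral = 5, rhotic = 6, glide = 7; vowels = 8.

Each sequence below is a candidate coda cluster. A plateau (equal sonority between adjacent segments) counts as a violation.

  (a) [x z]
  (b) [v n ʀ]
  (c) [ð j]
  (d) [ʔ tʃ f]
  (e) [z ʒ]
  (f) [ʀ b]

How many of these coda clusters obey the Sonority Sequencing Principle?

(a) [x z]: profile 3-3 — violates.
(b) [v n ʀ]: profile 3-4-6 — violates.
(c) [ð j]: profile 3-7 — violates.
(d) [ʔ tʃ f]: profile 1-2-3 — violates.
(e) [z ʒ]: profile 3-3 — violates.
(f) [ʀ b]: profile 6-1 — obeys.

1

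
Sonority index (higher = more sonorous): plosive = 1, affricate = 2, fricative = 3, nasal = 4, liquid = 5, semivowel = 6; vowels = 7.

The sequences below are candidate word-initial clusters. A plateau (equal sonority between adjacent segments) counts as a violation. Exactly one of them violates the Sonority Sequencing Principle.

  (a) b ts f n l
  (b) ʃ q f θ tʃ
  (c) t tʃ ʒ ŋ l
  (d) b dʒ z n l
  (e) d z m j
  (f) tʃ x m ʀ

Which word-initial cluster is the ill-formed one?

b

(a) b ts f n l: profile 1-2-3-4-5 — obeys.
(b) ʃ q f θ tʃ: profile 3-1-3-3-2 — violates.
(c) t tʃ ʒ ŋ l: profile 1-2-3-4-5 — obeys.
(d) b dʒ z n l: profile 1-2-3-4-5 — obeys.
(e) d z m j: profile 1-3-4-6 — obeys.
(f) tʃ x m ʀ: profile 2-3-4-5 — obeys.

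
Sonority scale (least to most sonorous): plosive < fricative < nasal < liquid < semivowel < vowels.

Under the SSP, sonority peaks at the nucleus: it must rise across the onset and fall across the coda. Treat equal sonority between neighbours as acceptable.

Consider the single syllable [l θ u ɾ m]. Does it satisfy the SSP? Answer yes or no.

no

Onset: /l/ is a liquid (sonority 4), /θ/ is a fricative (sonority 2); then the nucleus /u/ (sonority 6).
Onset profile 4-2-6 — does not rise throughout.
Coda: /ɾ/ is a liquid (sonority 4), /m/ is a nasal (sonority 3).
Coda profile 6-4-3 — falls from the nucleus.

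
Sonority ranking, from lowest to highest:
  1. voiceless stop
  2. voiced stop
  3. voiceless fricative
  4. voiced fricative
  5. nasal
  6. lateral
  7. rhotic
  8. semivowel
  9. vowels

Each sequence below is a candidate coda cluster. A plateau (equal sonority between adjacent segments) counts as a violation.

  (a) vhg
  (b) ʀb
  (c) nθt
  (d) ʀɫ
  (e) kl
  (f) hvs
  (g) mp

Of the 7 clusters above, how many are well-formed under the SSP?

(a) 4-3-2 → obeys
(b) 7-2 → obeys
(c) 5-3-1 → obeys
(d) 7-6 → obeys
(e) 1-6 → violates
(f) 3-4-3 → violates
(g) 5-1 → obeys

5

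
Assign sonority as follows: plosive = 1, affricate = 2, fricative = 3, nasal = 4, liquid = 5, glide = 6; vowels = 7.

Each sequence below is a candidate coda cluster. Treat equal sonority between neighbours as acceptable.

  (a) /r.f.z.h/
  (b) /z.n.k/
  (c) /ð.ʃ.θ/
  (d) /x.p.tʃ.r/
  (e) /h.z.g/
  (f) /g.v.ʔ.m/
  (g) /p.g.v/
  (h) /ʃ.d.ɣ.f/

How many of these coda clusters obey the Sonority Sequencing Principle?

3

(a) sonority 5-3-3-3: well-formed.
(b) sonority 3-4-1: ill-formed.
(c) sonority 3-3-3: well-formed.
(d) sonority 3-1-2-5: ill-formed.
(e) sonority 3-3-1: well-formed.
(f) sonority 1-3-1-4: ill-formed.
(g) sonority 1-1-3: ill-formed.
(h) sonority 3-1-3-3: ill-formed.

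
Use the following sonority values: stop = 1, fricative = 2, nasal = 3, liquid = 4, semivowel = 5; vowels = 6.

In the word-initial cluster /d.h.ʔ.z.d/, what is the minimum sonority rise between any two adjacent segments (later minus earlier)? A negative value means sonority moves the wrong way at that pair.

/d/: stop = 1.
/h/: fricative = 2.
/ʔ/: stop = 1.
/z/: fricative = 2.
/d/: stop = 1.
/d/→/h/: change +1.
/h/→/ʔ/: change -1.
/ʔ/→/z/: change +1.
/z/→/d/: change -1.
Minimum = -1.

-1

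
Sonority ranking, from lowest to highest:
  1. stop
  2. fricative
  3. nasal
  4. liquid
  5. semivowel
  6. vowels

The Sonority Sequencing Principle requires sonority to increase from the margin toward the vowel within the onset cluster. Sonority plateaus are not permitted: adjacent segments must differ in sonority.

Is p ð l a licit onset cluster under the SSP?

yes

/p/ is a stop (sonority 1).
/ð/ is a fricative (sonority 2).
/l/ is a liquid (sonority 4).
The profile 1-2-4 strictly rises, so the onset cluster satisfies the SSP.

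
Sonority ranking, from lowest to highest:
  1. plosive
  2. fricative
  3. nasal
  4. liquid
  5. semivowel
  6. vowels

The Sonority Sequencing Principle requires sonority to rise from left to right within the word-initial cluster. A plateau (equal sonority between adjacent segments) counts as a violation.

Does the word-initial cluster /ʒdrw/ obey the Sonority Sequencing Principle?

no

/ʒ/ is a fricative (sonority 2).
/d/ is a plosive (sonority 1).
/r/ is a liquid (sonority 4).
/w/ is a semivowel (sonority 5).
The profile is 2-1-4-5. Between /ʒ/ (2) and /d/ (1) sonority does not rise, so the cluster violates the SSP.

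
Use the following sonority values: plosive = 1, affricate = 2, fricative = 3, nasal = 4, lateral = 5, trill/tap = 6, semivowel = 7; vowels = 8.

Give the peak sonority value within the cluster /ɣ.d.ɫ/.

/ɣ/ — fricative, sonority 3.
/d/ — plosive, sonority 1.
/ɫ/ — lateral, sonority 5.
The maximum is 5.

5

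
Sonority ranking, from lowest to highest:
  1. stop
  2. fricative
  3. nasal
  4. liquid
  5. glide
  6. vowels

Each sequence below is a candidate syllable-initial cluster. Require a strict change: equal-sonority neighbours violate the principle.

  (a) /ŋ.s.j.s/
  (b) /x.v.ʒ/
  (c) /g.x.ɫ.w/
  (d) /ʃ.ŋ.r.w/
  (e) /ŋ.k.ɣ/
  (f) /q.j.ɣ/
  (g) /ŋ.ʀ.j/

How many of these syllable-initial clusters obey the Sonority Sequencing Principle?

3

(a) /ŋ.s.j.s/: profile 3-2-5-2 — violates.
(b) /x.v.ʒ/: profile 2-2-2 — violates.
(c) /g.x.ɫ.w/: profile 1-2-4-5 — obeys.
(d) /ʃ.ŋ.r.w/: profile 2-3-4-5 — obeys.
(e) /ŋ.k.ɣ/: profile 3-1-2 — violates.
(f) /q.j.ɣ/: profile 1-5-2 — violates.
(g) /ŋ.ʀ.j/: profile 3-4-5 — obeys.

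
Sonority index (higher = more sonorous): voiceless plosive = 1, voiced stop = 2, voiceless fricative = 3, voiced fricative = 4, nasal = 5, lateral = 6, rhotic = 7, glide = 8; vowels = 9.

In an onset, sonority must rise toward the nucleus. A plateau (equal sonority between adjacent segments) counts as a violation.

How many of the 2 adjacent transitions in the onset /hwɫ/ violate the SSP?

1

/h/ is a voiceless fricative (sonority 3).
/w/ is a glide (sonority 8).
/ɫ/ is a lateral (sonority 6).
/h/→/w/: 3→8 (rises) — ok.
/w/→/ɫ/: 8→6 (does not rise) — violation.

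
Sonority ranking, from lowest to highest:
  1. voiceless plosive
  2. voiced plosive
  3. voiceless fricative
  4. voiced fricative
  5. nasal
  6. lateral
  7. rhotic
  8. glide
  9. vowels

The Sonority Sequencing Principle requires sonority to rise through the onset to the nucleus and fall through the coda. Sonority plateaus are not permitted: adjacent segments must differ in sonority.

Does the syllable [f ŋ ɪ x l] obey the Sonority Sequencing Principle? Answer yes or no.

Onset: /f/ is a voiceless fricative (sonority 3), /ŋ/ is a nasal (sonority 5); then the nucleus /ɪ/ (sonority 9).
Onset profile 3-5-9 — rises to the nucleus.
Coda: /x/ is a voiceless fricative (sonority 3), /l/ is a lateral (sonority 6).
Coda profile 9-3-6 — does not strictly fall throughout.

no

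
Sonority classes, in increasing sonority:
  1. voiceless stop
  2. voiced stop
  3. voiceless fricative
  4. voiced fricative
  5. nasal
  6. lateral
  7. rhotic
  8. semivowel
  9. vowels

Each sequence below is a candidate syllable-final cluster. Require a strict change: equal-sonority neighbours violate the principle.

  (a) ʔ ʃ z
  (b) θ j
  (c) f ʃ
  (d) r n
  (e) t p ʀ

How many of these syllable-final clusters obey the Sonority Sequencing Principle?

1

(a) ʔ ʃ z: profile 1-3-4 — violates.
(b) θ j: profile 3-8 — violates.
(c) f ʃ: profile 3-3 — violates.
(d) r n: profile 7-5 — obeys.
(e) t p ʀ: profile 1-1-7 — violates.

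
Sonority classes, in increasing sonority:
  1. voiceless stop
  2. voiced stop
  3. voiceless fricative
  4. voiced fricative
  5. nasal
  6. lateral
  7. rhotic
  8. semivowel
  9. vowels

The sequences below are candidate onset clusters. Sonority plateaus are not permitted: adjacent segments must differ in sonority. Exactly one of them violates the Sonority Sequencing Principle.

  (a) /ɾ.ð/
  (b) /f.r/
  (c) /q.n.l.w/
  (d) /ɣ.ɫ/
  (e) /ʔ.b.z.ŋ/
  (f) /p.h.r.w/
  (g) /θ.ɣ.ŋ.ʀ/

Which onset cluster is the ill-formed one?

a

(a) /ɾ.ð/: profile 7-4 — violates.
(b) /f.r/: profile 3-7 — obeys.
(c) /q.n.l.w/: profile 1-5-6-8 — obeys.
(d) /ɣ.ɫ/: profile 4-6 — obeys.
(e) /ʔ.b.z.ŋ/: profile 1-2-4-5 — obeys.
(f) /p.h.r.w/: profile 1-3-7-8 — obeys.
(g) /θ.ɣ.ŋ.ʀ/: profile 3-4-5-7 — obeys.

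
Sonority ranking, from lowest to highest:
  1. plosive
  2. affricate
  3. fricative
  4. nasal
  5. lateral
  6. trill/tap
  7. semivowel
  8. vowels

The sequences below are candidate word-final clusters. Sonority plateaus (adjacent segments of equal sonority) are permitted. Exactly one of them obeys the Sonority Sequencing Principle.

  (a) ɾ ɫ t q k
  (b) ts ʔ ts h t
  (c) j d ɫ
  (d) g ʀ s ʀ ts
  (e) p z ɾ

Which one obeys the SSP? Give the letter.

a

(a) 6-5-1-1-1 → obeys
(b) 2-1-2-3-1 → violates
(c) 7-1-5 → violates
(d) 1-6-3-6-2 → violates
(e) 1-3-6 → violates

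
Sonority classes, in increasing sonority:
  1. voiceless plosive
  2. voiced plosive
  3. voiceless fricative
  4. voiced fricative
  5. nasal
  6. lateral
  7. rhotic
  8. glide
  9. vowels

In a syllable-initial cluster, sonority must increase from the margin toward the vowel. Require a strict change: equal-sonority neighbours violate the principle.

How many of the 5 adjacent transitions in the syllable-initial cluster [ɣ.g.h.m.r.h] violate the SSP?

/ɣ/ — voiced fricative, sonority 4.
/g/ — voiced plosive, sonority 2.
/h/ — voiceless fricative, sonority 3.
/m/ — nasal, sonority 5.
/r/ — rhotic, sonority 7.
/h/ — voiceless fricative, sonority 3.
/ɣ/→/g/: 4→2 (does not rise) — violation.
/g/→/h/: 2→3 (rises) — ok.
/h/→/m/: 3→5 (rises) — ok.
/m/→/r/: 5→7 (rises) — ok.
/r/→/h/: 7→3 (does not rise) — violation.

2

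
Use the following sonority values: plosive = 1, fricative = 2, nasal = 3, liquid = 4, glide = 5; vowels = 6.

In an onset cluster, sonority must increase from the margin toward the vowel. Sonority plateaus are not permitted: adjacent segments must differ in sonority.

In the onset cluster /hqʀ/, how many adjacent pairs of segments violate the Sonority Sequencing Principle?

1

/h/ is a fricative (sonority 2).
/q/ is a plosive (sonority 1).
/ʀ/ is a liquid (sonority 4).
/h/→/q/: 2→1 (does not rise) — violation.
/q/→/ʀ/: 1→4 (rises) — ok.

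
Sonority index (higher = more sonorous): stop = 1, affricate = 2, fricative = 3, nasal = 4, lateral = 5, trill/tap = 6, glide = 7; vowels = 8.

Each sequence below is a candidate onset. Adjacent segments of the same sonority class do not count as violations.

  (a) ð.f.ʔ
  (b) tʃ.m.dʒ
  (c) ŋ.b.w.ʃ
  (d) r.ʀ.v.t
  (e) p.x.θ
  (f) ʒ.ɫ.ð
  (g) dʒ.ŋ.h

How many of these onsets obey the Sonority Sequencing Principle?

1

(a) ð.f.ʔ: profile 3-3-1 — violates.
(b) tʃ.m.dʒ: profile 2-4-2 — violates.
(c) ŋ.b.w.ʃ: profile 4-1-7-3 — violates.
(d) r.ʀ.v.t: profile 6-6-3-1 — violates.
(e) p.x.θ: profile 1-3-3 — obeys.
(f) ʒ.ɫ.ð: profile 3-5-3 — violates.
(g) dʒ.ŋ.h: profile 2-4-3 — violates.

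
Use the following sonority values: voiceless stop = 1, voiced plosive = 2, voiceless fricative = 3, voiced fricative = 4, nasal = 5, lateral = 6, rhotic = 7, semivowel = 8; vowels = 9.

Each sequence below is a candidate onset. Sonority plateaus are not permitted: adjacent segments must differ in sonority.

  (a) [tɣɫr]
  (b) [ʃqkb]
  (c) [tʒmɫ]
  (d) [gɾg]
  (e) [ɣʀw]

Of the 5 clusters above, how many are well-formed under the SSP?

3

(a) [tɣɫr]: profile 1-4-6-7 — obeys.
(b) [ʃqkb]: profile 3-1-1-2 — violates.
(c) [tʒmɫ]: profile 1-4-5-6 — obeys.
(d) [gɾg]: profile 2-7-2 — violates.
(e) [ɣʀw]: profile 4-7-8 — obeys.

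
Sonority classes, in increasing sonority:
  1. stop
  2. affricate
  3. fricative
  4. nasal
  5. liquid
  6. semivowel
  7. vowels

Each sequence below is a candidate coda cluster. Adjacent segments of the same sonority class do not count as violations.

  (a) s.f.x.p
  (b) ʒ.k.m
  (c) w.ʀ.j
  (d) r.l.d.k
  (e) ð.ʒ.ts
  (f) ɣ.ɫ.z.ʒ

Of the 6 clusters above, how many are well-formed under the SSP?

(a) sonority 3-3-3-1: well-formed.
(b) sonority 3-1-4: ill-formed.
(c) sonority 6-5-6: ill-formed.
(d) sonority 5-5-1-1: well-formed.
(e) sonority 3-3-2: well-formed.
(f) sonority 3-5-3-3: ill-formed.

3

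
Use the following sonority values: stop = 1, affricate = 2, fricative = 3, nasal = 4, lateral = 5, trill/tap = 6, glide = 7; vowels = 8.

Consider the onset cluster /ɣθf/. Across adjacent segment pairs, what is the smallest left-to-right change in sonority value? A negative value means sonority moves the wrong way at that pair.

/ɣ/ is a fricative (sonority 3).
/θ/ is a fricative (sonority 3).
/f/ is a fricative (sonority 3).
/ɣ/→/θ/: change +0.
/θ/→/f/: change +0.
Minimum = 0.

0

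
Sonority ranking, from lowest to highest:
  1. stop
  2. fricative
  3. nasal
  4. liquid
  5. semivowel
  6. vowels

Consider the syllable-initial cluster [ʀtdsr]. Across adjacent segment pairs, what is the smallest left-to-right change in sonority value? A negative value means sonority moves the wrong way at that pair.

-3

/ʀ/ is a liquid (sonority 4).
/t/ is a stop (sonority 1).
/d/ is a stop (sonority 1).
/s/ is a fricative (sonority 2).
/r/ is a liquid (sonority 4).
/ʀ/→/t/: change -3.
/t/→/d/: change +0.
/d/→/s/: change +1.
/s/→/r/: change +2.
Minimum = -3.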